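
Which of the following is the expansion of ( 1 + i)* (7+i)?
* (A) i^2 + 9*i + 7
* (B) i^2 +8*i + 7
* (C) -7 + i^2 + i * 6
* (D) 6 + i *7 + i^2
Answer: B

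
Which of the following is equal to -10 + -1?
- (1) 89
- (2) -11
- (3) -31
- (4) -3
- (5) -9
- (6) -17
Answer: 2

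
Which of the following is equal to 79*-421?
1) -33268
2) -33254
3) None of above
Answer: 3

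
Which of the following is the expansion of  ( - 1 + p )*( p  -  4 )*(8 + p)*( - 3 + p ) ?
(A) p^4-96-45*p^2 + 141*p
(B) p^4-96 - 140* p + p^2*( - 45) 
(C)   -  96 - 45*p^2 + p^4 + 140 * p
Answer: C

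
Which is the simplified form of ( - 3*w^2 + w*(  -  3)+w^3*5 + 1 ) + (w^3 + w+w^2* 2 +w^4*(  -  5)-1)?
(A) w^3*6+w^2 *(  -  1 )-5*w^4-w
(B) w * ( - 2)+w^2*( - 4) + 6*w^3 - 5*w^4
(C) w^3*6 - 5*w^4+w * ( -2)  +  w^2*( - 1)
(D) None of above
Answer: C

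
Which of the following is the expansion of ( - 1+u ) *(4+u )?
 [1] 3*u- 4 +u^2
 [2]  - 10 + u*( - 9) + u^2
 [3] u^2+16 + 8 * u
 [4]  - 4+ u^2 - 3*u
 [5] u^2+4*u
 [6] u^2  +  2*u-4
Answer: 1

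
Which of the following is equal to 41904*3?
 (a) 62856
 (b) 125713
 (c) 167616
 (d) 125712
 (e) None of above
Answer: d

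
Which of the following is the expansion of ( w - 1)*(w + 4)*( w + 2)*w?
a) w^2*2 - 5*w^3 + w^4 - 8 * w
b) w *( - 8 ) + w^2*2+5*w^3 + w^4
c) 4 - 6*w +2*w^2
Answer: b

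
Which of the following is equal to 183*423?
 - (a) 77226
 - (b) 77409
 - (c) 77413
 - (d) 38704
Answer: b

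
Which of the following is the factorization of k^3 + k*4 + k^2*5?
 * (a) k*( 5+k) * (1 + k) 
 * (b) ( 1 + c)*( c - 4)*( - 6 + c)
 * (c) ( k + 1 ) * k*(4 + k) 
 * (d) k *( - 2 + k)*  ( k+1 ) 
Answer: c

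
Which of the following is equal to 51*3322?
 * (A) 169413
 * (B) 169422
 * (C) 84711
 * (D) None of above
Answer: B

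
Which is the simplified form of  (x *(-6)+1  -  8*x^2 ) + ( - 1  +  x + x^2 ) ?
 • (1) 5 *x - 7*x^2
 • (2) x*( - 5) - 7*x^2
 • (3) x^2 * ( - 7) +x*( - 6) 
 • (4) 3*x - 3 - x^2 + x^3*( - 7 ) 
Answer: 2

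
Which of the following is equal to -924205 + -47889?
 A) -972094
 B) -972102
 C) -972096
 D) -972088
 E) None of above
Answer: A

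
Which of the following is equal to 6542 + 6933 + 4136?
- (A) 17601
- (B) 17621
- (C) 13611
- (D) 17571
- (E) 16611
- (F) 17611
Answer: F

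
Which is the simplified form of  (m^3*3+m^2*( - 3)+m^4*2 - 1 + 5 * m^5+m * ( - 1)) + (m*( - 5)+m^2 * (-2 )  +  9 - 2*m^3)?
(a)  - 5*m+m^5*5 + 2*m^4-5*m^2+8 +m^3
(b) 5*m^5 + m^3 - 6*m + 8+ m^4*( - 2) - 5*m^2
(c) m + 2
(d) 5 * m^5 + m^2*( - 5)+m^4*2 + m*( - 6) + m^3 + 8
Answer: d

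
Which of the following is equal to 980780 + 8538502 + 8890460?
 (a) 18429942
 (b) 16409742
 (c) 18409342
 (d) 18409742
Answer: d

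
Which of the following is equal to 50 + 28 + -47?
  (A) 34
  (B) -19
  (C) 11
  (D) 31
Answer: D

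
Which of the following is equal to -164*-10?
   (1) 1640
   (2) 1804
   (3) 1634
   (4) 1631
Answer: 1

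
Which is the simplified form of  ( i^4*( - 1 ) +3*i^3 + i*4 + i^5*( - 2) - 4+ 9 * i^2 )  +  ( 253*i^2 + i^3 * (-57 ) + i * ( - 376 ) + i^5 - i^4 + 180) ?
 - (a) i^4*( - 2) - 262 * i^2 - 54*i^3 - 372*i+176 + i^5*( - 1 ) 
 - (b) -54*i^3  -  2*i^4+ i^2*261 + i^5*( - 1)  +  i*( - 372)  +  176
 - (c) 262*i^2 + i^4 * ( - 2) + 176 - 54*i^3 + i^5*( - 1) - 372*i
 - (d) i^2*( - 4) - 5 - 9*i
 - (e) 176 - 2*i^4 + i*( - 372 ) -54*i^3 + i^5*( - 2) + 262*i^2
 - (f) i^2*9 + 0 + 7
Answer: c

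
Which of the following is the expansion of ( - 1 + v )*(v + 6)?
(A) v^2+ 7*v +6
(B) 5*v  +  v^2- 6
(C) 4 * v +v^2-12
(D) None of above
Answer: B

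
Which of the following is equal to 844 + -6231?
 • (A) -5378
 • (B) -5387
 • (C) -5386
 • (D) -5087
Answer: B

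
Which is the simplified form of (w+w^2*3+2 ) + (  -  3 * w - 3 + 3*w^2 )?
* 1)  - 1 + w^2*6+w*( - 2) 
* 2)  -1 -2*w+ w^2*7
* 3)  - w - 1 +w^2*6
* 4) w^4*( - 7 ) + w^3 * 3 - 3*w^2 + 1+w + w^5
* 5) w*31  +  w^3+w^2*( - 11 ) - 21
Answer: 1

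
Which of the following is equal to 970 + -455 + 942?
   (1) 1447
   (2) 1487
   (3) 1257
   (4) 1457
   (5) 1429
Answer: 4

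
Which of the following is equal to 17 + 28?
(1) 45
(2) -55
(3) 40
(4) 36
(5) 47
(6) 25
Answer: 1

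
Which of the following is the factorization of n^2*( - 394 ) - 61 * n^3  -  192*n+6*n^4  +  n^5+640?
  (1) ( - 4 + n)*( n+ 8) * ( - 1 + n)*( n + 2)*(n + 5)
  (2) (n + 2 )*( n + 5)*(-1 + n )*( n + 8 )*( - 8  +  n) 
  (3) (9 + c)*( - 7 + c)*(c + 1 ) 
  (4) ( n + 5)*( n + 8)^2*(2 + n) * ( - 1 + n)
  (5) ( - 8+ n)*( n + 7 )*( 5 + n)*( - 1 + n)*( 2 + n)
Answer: 2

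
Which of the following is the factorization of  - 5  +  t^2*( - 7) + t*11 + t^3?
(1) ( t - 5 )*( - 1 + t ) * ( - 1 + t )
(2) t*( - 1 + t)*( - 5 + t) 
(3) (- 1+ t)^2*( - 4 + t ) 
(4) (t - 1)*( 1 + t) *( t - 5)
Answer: 1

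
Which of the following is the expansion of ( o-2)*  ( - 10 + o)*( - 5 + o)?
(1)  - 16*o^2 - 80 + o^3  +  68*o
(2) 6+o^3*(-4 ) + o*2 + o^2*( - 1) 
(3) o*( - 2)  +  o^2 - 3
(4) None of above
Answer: 4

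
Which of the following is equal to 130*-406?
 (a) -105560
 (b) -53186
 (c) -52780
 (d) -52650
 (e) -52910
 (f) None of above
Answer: c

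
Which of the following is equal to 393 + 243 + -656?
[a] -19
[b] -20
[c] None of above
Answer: b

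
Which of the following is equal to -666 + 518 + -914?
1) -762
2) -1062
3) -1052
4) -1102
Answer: 2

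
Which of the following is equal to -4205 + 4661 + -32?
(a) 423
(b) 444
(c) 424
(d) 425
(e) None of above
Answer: c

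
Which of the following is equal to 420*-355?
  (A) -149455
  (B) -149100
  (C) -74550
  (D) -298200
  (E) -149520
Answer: B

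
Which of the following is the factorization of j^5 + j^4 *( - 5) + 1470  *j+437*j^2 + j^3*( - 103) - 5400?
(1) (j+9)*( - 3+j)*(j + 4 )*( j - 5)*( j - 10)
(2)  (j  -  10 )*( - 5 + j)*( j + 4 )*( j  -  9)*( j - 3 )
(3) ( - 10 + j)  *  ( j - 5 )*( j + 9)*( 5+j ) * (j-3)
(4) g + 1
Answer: 1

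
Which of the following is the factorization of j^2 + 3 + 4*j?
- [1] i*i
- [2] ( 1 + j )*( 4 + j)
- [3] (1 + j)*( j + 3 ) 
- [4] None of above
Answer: 3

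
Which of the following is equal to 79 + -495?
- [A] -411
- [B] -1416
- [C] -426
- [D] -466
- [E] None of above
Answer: E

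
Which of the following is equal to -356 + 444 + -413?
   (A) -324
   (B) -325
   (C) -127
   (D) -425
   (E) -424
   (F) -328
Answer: B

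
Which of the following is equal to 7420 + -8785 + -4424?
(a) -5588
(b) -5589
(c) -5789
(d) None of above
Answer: c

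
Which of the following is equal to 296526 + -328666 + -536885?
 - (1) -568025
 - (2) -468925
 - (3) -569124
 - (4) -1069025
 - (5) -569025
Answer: 5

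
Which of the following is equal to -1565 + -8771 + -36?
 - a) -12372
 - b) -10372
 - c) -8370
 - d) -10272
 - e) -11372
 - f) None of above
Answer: b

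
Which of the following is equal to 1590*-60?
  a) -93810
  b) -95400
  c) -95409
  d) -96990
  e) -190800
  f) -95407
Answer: b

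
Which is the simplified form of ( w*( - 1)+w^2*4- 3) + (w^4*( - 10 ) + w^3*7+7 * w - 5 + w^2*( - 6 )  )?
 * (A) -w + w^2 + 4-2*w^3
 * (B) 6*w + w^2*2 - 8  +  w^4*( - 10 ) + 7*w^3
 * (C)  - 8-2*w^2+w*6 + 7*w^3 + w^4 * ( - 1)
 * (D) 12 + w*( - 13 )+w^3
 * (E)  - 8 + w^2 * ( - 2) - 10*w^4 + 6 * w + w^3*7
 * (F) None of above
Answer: E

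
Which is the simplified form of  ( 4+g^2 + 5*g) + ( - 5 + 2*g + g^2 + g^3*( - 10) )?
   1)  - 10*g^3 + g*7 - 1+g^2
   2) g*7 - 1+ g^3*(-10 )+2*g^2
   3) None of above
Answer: 2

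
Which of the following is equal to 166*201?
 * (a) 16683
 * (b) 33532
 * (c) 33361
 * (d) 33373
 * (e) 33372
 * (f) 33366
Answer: f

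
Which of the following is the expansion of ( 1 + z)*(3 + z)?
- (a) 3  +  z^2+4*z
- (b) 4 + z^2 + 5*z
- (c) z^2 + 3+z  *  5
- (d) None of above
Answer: a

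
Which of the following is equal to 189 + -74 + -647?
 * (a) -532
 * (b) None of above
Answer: a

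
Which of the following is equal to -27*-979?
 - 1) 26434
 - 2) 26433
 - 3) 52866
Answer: 2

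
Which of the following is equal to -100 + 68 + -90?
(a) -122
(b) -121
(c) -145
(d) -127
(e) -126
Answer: a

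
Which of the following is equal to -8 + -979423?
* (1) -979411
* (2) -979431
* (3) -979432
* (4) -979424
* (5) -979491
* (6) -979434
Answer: 2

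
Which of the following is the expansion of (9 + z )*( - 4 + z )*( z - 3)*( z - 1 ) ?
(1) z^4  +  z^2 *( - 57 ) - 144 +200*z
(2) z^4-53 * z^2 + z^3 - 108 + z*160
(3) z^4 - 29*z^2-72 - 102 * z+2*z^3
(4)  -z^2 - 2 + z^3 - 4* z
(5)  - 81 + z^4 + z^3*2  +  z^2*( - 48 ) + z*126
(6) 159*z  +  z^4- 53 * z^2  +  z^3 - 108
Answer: 6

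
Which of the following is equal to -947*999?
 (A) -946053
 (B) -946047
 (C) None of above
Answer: A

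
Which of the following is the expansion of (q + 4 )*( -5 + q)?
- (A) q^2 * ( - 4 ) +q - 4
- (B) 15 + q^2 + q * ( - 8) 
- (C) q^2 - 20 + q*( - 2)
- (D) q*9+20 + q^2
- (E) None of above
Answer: E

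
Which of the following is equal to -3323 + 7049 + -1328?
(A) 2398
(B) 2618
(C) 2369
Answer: A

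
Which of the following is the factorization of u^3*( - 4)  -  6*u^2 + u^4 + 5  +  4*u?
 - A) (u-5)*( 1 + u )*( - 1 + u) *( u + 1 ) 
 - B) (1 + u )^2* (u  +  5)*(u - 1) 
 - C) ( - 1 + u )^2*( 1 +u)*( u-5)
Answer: A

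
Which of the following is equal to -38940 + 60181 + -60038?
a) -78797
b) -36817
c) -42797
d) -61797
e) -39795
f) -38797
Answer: f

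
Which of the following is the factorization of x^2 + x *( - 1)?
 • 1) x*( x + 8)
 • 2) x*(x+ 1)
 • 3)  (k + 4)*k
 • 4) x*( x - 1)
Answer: 4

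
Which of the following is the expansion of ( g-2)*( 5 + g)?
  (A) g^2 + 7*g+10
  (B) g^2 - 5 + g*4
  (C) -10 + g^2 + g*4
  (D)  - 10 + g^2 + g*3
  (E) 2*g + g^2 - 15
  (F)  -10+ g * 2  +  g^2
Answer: D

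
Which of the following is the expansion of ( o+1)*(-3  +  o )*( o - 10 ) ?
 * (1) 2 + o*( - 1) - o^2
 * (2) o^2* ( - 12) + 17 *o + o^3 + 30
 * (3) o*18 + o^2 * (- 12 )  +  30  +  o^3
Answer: 2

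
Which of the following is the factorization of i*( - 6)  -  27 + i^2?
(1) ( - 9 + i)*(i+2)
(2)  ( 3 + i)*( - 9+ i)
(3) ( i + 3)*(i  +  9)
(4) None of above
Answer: 2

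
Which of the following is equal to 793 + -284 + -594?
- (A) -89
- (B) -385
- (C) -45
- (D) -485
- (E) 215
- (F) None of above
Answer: F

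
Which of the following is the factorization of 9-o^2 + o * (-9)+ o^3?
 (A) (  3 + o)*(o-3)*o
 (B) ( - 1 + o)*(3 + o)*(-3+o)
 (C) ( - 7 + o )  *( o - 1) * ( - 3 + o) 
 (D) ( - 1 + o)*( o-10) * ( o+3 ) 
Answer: B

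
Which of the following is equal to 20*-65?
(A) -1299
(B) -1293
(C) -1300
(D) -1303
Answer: C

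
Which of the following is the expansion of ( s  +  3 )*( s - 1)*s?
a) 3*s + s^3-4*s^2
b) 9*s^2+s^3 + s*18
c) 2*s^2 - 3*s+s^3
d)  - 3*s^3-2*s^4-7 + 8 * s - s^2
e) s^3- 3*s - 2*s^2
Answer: c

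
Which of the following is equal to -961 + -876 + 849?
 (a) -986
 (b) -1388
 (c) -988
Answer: c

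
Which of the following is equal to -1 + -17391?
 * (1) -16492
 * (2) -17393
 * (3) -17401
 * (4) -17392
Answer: 4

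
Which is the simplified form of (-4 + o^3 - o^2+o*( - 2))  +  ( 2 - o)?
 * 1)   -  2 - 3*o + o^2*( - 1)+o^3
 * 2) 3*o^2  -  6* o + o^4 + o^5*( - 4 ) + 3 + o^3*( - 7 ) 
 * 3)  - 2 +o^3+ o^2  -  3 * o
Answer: 1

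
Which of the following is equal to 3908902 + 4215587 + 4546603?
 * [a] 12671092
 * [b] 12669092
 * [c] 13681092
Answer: a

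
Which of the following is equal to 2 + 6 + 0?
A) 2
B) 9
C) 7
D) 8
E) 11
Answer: D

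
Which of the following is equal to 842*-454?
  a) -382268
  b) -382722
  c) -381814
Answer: a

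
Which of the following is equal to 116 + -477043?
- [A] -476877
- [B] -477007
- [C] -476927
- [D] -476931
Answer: C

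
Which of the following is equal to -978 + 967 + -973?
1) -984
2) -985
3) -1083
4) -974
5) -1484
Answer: 1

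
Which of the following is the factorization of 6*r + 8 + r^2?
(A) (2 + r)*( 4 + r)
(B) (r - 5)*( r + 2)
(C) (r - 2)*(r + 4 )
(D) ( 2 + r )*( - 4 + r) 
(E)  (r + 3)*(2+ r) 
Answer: A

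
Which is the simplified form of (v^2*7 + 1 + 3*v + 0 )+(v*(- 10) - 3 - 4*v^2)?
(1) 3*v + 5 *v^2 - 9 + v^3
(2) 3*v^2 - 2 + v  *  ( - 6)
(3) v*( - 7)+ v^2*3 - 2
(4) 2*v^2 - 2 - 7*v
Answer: 3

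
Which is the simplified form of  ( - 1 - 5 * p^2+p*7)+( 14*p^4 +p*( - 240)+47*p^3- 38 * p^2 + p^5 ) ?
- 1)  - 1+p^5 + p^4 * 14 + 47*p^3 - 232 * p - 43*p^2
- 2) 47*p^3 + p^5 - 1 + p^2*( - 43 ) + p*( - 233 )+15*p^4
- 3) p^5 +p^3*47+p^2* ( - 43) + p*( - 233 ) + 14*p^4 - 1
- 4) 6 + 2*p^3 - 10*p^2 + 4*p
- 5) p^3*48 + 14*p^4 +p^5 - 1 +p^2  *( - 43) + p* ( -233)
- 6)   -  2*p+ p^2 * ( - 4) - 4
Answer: 3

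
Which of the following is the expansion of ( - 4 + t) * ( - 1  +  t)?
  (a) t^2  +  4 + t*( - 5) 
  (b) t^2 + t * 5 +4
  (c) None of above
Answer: a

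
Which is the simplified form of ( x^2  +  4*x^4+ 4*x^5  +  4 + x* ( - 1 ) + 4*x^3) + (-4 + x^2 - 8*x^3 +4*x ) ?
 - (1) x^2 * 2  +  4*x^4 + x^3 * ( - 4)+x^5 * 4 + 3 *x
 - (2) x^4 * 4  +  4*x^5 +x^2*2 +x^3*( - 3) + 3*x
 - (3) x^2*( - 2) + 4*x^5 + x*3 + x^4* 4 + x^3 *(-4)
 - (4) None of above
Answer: 1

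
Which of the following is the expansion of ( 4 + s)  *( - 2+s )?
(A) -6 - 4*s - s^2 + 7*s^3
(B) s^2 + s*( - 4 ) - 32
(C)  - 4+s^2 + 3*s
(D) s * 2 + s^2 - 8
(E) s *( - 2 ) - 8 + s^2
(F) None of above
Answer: D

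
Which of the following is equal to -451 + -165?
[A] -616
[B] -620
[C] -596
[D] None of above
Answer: A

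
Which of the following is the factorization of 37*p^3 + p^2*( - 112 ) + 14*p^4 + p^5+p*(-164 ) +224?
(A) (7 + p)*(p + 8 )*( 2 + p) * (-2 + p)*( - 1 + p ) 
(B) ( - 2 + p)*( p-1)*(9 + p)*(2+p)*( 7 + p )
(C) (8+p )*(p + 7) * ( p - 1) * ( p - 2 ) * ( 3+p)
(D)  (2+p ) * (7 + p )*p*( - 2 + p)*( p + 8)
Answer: A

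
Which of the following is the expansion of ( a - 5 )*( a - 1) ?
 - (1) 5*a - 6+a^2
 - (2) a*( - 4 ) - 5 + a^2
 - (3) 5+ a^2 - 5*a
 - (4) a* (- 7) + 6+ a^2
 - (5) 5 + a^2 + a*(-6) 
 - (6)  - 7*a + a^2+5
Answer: 5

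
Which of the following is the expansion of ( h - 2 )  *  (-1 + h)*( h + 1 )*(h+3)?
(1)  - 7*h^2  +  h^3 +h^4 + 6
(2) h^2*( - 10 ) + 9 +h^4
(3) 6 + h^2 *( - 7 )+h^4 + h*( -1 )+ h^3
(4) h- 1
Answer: 3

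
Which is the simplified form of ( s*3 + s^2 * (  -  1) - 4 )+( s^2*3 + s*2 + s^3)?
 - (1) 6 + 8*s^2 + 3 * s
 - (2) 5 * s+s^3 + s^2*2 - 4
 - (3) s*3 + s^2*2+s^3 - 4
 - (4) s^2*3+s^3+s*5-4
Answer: 2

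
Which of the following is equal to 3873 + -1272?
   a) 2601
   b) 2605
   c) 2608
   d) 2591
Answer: a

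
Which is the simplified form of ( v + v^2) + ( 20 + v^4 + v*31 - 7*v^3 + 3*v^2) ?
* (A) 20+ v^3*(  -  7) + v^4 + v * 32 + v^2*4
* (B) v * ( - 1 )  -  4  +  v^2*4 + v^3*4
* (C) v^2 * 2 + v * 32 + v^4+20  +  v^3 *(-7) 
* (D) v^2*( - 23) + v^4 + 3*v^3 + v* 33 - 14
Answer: A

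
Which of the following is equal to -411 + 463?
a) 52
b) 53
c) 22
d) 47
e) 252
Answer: a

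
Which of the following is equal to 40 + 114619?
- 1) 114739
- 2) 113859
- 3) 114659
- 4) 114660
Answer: 3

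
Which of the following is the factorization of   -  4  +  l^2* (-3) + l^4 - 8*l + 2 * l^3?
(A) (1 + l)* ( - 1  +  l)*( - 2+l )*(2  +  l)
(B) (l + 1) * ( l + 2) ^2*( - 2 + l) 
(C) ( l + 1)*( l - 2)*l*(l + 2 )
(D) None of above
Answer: D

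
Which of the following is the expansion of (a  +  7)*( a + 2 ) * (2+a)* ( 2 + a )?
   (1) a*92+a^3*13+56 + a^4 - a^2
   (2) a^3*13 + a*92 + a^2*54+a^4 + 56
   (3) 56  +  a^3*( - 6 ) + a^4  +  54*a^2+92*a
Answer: 2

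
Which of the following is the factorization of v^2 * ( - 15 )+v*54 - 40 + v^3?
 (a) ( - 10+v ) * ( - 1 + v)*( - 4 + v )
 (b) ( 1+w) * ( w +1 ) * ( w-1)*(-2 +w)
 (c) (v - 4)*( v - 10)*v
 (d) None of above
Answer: a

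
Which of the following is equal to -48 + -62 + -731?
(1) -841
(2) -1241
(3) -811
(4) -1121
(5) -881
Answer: 1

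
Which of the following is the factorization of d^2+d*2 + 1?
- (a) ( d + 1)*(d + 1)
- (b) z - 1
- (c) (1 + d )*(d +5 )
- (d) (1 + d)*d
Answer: a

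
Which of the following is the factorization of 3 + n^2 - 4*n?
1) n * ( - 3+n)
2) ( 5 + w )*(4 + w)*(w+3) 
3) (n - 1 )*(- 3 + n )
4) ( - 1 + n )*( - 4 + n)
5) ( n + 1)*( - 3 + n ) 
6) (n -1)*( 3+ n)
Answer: 3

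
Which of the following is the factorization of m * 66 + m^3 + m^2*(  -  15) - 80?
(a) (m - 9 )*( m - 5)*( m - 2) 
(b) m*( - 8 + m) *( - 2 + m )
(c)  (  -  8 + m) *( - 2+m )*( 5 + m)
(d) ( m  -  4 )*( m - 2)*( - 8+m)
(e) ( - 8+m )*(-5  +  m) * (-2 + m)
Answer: e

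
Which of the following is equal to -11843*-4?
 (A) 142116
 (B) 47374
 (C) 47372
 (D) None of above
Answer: C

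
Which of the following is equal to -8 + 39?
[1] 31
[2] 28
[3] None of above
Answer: 1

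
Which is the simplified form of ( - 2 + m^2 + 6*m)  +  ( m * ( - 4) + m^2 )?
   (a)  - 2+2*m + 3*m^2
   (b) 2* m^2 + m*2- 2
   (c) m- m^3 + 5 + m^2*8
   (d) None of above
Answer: b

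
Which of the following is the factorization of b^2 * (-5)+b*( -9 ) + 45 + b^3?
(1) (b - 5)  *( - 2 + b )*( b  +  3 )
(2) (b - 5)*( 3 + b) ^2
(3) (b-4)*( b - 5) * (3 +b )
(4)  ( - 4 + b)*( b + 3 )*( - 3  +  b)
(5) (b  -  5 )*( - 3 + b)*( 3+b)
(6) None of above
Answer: 5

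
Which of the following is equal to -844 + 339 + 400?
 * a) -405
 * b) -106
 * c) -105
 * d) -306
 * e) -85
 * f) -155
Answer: c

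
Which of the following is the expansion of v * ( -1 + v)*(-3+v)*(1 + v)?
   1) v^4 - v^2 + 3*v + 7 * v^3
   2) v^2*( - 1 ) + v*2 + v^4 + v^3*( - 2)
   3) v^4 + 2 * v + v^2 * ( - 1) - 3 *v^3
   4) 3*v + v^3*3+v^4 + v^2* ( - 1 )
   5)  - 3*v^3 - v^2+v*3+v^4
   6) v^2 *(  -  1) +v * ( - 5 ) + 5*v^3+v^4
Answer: 5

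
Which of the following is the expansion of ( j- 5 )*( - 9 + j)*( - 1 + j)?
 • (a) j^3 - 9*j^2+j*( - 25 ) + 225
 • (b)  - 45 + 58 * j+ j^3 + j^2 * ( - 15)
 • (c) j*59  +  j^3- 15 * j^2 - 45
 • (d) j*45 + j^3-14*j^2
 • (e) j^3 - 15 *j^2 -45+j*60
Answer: c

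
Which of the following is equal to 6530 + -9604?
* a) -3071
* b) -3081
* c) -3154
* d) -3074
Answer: d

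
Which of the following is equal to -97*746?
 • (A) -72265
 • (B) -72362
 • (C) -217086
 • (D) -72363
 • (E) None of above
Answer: B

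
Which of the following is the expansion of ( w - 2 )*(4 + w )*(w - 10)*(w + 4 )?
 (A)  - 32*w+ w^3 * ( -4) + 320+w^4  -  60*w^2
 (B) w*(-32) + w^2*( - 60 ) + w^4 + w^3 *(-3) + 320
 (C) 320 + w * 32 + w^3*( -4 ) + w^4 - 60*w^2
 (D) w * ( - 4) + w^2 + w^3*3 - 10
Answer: A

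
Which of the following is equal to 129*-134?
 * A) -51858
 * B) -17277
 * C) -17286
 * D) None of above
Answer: C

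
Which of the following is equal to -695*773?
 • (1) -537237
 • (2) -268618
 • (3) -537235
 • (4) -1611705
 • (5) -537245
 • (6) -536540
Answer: 3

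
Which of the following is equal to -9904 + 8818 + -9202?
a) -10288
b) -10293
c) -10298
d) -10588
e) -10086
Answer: a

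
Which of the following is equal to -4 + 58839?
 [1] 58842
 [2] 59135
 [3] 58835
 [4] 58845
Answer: 3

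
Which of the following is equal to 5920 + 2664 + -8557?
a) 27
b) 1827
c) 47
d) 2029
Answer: a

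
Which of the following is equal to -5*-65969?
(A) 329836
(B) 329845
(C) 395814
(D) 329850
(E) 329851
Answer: B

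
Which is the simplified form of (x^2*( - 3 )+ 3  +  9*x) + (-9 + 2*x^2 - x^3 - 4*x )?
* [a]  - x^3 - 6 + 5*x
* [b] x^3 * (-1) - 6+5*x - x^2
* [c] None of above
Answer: b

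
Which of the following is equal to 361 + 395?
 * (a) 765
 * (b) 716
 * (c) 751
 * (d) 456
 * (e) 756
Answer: e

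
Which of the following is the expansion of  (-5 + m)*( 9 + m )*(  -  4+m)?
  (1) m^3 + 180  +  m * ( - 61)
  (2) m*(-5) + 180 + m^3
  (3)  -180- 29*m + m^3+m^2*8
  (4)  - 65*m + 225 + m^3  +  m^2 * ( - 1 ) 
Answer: 1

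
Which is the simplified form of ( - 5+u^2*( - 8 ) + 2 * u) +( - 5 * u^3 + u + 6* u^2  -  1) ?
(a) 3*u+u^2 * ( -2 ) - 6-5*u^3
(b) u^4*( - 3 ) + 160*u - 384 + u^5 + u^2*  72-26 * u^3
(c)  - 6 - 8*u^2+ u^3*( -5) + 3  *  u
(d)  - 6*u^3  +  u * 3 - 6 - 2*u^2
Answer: a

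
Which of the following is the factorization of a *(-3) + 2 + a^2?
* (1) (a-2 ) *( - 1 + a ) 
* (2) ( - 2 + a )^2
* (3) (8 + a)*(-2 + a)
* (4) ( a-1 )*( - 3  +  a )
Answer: 1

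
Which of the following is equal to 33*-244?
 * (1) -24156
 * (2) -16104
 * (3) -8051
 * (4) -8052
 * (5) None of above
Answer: 4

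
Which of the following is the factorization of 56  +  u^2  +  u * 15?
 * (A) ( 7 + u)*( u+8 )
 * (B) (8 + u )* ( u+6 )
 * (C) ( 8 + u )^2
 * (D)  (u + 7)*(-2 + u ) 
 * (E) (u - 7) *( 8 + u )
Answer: A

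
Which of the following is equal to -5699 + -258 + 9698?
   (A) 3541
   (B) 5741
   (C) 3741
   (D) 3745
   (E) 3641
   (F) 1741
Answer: C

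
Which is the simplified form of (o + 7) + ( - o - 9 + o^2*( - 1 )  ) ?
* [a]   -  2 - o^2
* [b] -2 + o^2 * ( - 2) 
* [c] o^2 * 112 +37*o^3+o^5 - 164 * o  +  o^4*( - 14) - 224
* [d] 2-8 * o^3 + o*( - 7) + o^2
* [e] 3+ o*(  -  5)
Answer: a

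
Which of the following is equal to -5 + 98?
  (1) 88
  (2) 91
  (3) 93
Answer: 3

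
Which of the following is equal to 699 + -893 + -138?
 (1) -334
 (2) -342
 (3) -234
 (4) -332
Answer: 4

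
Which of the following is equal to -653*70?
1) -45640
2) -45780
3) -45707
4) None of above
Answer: 4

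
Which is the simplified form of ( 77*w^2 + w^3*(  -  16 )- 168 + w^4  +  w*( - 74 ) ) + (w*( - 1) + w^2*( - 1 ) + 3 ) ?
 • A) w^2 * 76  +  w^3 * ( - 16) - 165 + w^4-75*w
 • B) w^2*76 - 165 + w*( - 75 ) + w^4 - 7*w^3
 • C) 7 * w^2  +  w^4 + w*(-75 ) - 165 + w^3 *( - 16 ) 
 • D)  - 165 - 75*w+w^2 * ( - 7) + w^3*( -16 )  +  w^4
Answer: A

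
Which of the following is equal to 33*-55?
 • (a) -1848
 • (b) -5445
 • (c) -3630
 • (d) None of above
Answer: d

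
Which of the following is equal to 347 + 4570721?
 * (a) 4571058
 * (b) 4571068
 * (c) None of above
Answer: b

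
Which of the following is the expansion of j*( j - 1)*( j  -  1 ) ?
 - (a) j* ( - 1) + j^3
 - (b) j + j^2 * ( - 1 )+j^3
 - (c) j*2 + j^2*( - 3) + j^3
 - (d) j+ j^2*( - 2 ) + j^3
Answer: d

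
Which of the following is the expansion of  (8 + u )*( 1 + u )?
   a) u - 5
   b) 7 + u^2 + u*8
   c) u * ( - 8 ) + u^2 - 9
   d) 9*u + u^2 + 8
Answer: d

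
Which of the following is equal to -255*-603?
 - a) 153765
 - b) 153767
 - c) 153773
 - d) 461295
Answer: a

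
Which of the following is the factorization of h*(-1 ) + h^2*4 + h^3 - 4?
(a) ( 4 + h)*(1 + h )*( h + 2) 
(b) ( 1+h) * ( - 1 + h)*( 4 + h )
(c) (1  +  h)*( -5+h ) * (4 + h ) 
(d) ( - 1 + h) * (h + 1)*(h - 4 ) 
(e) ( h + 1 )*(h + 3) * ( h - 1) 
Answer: b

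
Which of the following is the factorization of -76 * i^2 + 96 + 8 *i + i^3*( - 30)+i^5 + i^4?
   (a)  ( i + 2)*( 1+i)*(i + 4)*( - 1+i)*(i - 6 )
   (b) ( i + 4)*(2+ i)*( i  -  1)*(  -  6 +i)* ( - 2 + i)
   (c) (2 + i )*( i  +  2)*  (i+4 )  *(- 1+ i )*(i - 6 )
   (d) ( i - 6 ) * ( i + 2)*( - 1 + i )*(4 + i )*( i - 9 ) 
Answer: c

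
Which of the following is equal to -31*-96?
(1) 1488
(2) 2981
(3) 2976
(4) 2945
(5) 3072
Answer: 3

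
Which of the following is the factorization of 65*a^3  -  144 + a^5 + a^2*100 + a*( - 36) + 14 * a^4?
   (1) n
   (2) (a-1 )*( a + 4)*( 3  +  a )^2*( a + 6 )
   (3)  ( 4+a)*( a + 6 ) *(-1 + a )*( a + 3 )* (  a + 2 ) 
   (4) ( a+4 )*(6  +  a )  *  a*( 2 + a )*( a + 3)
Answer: 3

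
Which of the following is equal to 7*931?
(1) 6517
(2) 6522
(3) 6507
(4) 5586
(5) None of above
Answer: 1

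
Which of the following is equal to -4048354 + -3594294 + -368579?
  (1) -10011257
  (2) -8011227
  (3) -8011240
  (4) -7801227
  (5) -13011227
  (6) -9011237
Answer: 2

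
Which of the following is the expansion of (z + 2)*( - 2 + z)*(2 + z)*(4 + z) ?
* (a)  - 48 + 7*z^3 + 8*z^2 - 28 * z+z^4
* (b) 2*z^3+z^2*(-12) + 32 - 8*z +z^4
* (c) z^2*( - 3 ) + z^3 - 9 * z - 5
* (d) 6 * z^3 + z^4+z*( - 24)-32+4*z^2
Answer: d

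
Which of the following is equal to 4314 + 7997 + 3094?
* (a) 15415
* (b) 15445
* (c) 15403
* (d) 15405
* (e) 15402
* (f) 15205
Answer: d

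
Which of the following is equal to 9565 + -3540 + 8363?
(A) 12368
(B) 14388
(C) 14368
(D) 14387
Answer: B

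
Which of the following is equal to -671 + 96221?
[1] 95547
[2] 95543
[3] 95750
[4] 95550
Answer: 4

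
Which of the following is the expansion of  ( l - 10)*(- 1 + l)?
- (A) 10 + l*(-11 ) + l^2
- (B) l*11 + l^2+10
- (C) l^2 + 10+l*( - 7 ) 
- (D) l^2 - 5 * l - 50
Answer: A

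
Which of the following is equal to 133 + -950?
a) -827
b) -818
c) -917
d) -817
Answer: d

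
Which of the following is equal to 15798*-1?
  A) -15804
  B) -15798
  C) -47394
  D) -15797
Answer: B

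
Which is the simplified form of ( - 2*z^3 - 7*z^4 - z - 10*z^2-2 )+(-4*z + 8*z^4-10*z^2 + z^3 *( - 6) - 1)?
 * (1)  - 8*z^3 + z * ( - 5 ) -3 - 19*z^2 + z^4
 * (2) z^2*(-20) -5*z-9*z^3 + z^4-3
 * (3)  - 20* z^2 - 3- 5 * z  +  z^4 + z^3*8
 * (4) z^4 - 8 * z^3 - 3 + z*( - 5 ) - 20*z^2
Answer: 4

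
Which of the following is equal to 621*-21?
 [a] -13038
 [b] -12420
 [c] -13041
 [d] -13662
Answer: c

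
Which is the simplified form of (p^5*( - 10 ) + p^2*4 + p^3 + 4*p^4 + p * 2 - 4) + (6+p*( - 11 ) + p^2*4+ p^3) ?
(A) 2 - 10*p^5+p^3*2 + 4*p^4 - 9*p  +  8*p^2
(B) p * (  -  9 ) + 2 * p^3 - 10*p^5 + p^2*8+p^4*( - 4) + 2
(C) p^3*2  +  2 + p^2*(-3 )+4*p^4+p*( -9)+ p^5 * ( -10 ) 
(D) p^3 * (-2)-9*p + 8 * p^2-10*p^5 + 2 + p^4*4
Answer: A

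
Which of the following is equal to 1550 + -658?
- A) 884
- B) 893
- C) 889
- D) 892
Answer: D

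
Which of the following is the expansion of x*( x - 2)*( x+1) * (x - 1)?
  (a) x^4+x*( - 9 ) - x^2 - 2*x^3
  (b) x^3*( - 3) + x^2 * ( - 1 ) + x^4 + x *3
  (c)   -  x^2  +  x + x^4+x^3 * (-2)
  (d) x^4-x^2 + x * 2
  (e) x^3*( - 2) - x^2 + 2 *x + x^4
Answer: e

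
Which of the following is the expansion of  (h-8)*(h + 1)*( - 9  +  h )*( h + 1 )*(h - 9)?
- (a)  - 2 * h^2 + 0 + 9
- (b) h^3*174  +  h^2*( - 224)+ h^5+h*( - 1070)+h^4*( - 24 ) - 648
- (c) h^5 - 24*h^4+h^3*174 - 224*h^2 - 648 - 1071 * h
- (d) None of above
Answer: c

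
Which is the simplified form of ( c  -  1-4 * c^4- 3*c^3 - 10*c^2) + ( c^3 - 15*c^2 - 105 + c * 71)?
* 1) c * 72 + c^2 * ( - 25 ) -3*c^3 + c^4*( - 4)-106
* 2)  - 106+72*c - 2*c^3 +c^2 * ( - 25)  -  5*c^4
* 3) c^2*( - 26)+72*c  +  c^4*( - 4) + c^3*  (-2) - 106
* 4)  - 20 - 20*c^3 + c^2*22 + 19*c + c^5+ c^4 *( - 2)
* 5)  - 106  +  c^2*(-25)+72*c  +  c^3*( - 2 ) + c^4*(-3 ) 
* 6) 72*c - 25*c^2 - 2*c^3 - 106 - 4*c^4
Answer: 6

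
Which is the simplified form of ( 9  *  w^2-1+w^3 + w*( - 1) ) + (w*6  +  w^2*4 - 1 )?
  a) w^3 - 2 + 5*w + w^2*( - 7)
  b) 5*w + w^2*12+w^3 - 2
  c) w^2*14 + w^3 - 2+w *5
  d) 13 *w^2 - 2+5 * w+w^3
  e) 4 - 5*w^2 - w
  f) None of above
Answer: d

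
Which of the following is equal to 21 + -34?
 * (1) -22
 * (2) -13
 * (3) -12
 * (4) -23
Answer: 2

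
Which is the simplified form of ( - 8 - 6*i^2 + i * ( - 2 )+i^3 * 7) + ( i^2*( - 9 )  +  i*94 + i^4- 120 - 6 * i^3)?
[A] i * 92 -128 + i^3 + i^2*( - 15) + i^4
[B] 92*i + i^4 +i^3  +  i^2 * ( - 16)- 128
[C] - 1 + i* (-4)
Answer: A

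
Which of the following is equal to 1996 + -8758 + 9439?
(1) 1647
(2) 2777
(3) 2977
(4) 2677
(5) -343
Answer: 4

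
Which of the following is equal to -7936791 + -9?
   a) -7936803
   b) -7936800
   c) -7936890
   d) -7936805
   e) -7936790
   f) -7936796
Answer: b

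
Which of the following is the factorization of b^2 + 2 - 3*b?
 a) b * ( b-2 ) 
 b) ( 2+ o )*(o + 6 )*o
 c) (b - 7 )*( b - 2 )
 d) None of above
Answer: d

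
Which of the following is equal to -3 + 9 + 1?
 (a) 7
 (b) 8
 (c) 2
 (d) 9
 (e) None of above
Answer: a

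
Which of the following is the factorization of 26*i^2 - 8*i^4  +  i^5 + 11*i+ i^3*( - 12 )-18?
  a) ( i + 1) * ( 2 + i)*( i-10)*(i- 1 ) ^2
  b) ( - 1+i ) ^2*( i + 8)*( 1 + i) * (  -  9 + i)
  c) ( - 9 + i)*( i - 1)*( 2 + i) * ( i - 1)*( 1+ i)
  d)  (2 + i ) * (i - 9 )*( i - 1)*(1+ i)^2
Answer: c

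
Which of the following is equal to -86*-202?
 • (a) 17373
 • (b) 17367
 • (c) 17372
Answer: c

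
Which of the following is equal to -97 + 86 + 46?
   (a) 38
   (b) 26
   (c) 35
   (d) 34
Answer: c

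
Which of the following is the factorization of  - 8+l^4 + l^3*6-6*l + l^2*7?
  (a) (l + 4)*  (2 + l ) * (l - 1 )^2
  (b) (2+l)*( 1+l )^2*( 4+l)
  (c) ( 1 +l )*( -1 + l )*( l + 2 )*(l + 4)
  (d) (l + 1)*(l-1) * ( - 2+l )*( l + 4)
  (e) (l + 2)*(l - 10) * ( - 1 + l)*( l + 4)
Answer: c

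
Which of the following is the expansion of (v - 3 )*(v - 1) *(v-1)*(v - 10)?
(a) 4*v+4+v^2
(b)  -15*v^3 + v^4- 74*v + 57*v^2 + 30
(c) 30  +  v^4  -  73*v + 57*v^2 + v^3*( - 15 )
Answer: c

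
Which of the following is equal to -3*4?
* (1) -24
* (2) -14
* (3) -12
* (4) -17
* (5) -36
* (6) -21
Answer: 3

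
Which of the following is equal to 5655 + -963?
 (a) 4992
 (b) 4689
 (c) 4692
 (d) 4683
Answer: c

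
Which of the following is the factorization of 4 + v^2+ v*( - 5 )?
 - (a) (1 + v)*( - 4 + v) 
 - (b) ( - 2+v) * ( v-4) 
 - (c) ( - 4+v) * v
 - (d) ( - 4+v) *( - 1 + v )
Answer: d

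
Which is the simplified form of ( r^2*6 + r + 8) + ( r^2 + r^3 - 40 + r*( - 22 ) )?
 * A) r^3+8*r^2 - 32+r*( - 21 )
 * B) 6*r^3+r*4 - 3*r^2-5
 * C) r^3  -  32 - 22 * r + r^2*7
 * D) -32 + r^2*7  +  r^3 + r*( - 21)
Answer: D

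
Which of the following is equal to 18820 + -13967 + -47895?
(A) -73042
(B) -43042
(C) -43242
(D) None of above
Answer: B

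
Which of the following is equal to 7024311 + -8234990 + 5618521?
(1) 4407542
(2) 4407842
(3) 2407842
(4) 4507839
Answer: 2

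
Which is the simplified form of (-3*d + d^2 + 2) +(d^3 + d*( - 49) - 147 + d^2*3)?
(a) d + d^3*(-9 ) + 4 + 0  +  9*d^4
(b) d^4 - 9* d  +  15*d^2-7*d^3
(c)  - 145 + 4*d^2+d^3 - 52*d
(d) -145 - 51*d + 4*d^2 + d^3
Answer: c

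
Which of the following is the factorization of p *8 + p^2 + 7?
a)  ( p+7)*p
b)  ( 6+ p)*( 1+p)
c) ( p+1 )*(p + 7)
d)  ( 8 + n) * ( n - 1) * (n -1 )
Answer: c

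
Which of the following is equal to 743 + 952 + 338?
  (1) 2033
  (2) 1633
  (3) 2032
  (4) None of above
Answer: 1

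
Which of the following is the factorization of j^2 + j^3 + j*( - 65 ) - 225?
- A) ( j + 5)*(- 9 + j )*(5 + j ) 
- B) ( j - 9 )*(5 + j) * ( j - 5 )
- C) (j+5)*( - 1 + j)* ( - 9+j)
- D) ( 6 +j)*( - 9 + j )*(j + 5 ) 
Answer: A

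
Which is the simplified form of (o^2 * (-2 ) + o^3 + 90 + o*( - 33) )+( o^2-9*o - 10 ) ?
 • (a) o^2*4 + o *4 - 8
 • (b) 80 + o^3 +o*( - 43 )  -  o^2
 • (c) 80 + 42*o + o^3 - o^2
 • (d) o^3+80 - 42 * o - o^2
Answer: d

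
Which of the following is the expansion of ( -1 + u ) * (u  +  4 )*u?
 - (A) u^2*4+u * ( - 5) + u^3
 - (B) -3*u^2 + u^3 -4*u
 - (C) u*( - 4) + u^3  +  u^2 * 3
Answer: C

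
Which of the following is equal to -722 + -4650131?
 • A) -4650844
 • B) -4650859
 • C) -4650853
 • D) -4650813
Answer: C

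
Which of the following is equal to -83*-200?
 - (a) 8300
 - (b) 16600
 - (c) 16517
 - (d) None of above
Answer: b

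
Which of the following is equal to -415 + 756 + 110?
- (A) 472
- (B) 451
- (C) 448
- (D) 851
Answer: B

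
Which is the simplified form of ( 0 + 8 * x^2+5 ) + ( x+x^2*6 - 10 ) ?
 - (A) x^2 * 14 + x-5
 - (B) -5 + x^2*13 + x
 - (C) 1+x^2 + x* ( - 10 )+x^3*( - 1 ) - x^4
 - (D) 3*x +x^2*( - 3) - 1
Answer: A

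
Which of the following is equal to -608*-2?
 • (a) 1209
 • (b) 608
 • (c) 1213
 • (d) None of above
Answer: d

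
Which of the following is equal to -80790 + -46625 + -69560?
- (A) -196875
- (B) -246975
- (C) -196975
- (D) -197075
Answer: C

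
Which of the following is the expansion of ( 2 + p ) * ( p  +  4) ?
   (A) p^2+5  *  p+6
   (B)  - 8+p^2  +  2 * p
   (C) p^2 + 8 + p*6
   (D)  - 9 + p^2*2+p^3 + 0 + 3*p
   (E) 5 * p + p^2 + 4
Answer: C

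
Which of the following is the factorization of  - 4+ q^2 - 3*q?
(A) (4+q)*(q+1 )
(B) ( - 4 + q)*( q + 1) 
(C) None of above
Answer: B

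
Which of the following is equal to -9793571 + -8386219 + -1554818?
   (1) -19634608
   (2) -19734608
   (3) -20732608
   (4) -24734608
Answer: 2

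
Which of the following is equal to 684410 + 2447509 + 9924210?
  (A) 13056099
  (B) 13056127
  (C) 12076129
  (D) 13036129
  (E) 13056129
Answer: E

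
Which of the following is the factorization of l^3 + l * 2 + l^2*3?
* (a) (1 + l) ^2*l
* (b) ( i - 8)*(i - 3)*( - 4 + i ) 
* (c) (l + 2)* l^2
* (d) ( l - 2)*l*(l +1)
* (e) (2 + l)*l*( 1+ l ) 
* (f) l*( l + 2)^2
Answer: e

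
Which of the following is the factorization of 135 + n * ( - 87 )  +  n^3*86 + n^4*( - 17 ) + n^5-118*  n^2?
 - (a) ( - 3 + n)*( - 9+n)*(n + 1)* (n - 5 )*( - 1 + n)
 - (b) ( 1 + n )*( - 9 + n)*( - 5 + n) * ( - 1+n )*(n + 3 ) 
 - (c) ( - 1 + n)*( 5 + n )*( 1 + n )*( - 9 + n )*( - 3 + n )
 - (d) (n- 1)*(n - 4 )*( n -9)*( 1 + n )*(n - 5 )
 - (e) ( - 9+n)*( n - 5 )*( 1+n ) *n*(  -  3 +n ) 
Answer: a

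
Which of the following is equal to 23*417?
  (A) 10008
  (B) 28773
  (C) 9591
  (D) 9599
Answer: C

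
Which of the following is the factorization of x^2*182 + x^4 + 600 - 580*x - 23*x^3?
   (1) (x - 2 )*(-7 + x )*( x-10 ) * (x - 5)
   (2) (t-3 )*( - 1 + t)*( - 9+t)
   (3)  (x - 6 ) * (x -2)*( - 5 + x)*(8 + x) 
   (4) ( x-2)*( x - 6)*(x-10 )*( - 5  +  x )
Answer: 4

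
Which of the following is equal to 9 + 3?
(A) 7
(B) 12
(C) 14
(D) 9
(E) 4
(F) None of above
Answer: B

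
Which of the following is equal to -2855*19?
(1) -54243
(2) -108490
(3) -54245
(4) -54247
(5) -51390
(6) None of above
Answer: 3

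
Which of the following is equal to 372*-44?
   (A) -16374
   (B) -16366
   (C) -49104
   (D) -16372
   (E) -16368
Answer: E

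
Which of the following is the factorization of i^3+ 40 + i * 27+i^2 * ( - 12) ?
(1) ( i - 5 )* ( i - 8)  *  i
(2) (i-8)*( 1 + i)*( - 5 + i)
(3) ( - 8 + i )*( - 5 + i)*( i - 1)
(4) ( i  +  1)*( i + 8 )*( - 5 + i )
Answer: 2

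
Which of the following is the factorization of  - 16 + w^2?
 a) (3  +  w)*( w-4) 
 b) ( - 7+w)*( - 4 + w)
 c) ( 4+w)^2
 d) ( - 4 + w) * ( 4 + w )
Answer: d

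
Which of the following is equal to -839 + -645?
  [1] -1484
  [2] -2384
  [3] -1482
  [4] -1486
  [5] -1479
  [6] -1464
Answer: 1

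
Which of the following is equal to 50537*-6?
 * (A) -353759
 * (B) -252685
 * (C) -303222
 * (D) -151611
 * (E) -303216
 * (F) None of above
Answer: C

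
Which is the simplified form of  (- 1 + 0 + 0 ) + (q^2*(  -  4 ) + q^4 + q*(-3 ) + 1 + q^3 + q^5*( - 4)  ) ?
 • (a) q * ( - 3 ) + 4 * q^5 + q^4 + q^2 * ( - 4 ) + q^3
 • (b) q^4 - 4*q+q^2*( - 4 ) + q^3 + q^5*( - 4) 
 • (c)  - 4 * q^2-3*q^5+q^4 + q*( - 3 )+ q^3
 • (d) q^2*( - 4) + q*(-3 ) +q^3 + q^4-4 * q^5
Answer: d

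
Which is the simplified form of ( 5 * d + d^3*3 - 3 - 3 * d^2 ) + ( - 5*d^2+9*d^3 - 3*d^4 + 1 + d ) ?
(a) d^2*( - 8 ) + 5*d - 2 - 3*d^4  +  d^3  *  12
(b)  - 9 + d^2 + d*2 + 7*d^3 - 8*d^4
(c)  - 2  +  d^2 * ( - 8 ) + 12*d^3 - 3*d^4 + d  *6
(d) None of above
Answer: c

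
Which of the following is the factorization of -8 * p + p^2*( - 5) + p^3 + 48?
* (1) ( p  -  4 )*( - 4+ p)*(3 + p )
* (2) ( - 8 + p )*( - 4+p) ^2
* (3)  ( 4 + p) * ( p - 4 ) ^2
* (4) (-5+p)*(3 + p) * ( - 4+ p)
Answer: 1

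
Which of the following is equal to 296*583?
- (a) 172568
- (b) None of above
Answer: a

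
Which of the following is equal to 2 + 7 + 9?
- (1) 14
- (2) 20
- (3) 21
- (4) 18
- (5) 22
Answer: 4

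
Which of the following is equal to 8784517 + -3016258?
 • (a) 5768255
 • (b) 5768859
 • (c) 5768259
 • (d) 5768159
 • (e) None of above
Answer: c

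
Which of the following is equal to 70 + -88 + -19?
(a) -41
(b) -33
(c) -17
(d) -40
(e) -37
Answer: e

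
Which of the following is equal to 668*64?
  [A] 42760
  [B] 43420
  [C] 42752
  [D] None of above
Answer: C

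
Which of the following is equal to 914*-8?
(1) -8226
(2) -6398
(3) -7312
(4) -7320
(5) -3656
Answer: 3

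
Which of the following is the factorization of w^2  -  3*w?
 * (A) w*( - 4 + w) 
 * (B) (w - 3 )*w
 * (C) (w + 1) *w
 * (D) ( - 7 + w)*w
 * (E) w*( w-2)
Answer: B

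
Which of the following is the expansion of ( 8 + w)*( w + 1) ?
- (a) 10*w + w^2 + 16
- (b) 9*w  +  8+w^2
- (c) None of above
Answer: b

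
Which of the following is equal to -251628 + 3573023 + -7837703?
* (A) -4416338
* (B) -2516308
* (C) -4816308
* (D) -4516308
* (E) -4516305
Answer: D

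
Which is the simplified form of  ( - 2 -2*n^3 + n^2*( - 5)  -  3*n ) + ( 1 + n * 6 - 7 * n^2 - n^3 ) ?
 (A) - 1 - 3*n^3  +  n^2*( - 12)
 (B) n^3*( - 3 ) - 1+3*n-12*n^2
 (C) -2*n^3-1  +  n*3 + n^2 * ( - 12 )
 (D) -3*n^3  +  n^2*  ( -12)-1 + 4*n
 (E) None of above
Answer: B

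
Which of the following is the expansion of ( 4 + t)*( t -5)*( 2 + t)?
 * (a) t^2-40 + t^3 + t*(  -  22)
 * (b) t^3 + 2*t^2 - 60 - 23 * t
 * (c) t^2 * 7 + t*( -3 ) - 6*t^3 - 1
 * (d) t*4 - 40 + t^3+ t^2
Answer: a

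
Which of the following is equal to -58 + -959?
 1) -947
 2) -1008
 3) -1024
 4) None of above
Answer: 4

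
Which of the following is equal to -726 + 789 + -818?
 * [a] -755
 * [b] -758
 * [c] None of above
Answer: a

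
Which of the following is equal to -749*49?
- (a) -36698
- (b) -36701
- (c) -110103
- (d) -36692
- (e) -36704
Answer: b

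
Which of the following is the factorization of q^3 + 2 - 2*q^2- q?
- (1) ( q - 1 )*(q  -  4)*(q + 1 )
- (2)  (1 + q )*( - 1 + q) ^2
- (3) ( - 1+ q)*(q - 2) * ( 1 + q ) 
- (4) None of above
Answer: 3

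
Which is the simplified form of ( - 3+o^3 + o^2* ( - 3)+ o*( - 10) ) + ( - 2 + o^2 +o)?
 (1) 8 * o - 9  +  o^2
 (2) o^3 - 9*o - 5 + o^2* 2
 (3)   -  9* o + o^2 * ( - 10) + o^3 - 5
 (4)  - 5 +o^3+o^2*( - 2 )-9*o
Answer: 4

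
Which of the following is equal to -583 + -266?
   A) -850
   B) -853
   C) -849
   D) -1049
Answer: C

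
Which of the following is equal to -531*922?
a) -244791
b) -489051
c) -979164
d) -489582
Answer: d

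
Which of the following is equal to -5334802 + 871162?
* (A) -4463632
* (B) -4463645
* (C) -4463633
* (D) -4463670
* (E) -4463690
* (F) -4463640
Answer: F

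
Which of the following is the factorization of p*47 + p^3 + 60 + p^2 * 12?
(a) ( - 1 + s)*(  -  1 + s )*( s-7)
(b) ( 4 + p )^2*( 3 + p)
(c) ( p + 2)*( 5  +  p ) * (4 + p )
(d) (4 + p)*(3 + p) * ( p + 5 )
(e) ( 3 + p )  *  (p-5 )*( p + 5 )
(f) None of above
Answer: d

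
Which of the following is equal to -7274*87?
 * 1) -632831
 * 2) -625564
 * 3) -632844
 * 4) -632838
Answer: 4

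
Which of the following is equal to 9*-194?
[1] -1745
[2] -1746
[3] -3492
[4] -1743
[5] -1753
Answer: 2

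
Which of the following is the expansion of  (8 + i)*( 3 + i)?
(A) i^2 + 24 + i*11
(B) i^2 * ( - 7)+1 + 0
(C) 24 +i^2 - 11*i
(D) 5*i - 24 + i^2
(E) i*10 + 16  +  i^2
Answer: A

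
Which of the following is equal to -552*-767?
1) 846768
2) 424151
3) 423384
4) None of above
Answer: 3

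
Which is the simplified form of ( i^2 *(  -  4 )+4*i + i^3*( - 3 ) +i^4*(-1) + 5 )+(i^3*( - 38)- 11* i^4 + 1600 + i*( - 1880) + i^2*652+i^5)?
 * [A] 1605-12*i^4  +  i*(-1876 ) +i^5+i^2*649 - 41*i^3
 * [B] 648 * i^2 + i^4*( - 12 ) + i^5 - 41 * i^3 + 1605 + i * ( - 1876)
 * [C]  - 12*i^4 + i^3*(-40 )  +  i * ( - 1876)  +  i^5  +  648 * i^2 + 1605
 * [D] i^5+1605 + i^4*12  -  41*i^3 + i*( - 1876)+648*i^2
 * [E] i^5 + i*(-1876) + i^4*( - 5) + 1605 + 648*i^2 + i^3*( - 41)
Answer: B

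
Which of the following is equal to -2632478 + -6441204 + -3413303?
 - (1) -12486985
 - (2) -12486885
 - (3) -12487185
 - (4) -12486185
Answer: 1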